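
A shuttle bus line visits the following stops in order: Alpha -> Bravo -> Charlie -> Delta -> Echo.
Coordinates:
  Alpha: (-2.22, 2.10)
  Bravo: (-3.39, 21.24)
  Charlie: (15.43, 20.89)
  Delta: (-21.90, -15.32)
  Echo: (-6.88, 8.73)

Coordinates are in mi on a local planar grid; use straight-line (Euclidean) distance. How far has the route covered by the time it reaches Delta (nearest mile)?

90 mi

Leg distances:
Alpha→Bravo: 19.2 mi  (cumulative 19.2 mi)
Bravo→Charlie: 18.8 mi  (cumulative 38.0 mi)
Charlie→Delta: 52.0 mi  (cumulative 90.0 mi)
Cumulative distance at Delta ≈ 90 mi.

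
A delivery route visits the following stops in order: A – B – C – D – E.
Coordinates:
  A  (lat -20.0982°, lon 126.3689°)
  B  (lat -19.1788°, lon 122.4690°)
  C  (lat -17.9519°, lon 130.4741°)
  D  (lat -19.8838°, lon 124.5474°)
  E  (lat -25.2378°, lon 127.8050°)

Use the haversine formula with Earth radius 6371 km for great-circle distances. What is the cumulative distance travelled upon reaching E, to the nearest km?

Leg distances:
A→B: 421.0 km  (cumulative 421.0 km)
B→C: 854.7 km  (cumulative 1275.7 km)
C→D: 659.3 km  (cumulative 1935.0 km)
D→E: 682.8 km  (cumulative 2617.8 km)
Cumulative distance at E ≈ 2618 km.

2618 km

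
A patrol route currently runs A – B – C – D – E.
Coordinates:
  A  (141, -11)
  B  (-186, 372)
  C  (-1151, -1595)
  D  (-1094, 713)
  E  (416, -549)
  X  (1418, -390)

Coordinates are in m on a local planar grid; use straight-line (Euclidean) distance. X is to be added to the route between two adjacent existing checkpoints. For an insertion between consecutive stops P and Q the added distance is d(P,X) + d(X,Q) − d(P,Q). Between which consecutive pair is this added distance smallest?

between D and E

Added distance for inserting X between each consecutive pair:
A–B: 2604.2 m
B–C: 2422.4 m
C–D: 3272.4 m
D–E: 1790.1 m
Smallest added distance is 1790.1 m, inserting between D and E.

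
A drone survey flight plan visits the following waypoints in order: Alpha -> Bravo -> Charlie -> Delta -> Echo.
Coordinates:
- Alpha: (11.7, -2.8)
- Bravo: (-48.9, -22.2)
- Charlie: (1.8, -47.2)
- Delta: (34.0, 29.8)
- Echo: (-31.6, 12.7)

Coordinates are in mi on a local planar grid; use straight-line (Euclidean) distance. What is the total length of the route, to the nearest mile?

271 mi

Leg distances:
Alpha→Bravo: 63.6 mi  (cumulative 63.6 mi)
Bravo→Charlie: 56.5 mi  (cumulative 120.2 mi)
Charlie→Delta: 83.5 mi  (cumulative 203.6 mi)
Delta→Echo: 67.8 mi  (cumulative 271.4 mi)
Total route length ≈ 271 mi.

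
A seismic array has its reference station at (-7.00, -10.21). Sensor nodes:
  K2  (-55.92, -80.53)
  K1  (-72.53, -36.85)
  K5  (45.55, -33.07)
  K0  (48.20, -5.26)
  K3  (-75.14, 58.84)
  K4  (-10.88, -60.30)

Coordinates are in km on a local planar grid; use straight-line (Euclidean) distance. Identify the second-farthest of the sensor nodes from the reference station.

K2

Distance to each, sorted:
K3: 97.0 km
K2: 85.7 km
K1: 70.7 km
K5: 57.3 km
K0: 55.4 km
K4: 50.2 km
The second-farthest is K2 at 85.7 km.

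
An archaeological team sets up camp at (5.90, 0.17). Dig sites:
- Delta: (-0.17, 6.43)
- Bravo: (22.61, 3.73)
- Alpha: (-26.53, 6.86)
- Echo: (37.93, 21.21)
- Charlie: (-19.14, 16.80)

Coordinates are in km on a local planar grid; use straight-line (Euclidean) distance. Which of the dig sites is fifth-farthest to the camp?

Distance to each, sorted:
Echo: 38.3 km
Alpha: 33.1 km
Charlie: 30.1 km
Bravo: 17.1 km
Delta: 8.7 km
The fifth-farthest is Delta at 8.7 km.

Delta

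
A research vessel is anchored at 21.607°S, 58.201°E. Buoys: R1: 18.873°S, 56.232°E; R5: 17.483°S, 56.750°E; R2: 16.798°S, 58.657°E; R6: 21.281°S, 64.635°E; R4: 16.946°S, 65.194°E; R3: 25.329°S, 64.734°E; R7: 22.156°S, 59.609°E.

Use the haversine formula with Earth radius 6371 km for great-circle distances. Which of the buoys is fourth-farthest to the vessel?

R2

Distance to each, sorted:
R4: 898.3 km
R3: 784.2 km
R6: 666.8 km
R2: 536.9 km
R5: 483.1 km
R1: 366.9 km
R7: 157.6 km
The fourth-farthest is R2 at 536.9 km.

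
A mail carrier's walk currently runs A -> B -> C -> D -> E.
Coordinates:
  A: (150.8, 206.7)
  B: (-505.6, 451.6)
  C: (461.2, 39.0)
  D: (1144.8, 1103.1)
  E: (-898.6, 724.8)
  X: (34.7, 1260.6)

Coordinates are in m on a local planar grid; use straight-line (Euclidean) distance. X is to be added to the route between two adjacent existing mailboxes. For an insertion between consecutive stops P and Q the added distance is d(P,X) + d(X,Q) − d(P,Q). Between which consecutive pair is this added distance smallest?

Added distance for inserting X between each consecutive pair:
A–B: 1332.5 m
B–C: 1215.6 m
C–D: 1150.4 m
D–E: 119.3 m
Smallest added distance is 119.3 m, inserting between D and E.

between D and E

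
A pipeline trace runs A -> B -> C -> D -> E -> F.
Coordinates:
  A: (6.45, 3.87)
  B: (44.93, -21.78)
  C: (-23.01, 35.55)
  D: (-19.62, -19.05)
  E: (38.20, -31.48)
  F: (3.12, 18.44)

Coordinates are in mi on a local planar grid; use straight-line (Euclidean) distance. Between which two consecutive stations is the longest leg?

Leg distances:
A→B: 46.2 mi
B→C: 88.9 mi
C→D: 54.7 mi
D→E: 59.1 mi
E→F: 61.0 mi
The longest leg is B–C at 88.9 mi.

B–C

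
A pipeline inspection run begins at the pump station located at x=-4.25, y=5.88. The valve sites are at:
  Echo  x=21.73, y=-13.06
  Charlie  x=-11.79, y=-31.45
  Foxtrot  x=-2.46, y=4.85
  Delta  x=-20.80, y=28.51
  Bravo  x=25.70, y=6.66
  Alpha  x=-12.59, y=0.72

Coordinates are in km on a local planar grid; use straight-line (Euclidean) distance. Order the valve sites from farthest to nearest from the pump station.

Distance from the pump station at x=-4.25, y=5.88 to each:
Charlie x=-11.79, y=-31.45: 38.1 km
Echo x=21.73, y=-13.06: 32.2 km
Bravo x=25.70, y=6.66: 30.0 km
Delta x=-20.80, y=28.51: 28.0 km
Alpha x=-12.59, y=0.72: 9.8 km
Foxtrot x=-2.46, y=4.85: 2.1 km

Charlie, Echo, Bravo, Delta, Alpha, Foxtrot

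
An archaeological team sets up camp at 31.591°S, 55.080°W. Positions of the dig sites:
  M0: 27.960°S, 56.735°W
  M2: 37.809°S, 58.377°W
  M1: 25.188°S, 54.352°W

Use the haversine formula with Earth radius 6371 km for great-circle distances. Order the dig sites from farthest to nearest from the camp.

Distance from the camp at 31.591°S, 55.080°W to each:
M2 37.809°S, 58.377°W: 754.1 km
M1 25.188°S, 54.352°W: 715.5 km
M0 27.960°S, 56.735°W: 434.2 km

M2, M1, M0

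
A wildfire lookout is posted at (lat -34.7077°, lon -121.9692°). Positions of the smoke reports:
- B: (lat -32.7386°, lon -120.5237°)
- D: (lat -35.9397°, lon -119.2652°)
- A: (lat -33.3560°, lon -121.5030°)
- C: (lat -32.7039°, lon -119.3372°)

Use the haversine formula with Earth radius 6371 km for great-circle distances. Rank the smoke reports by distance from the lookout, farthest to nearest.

C, D, B, A

Distances from the lookout:
C (lat -32.7039°, lon -119.3372°): 330.0 km
D (lat -35.9397°, lon -119.2652°): 281.0 km
B (lat -32.7386°, lon -120.5237°): 256.5 km
A (lat -33.3560°, lon -121.5030°): 156.3 km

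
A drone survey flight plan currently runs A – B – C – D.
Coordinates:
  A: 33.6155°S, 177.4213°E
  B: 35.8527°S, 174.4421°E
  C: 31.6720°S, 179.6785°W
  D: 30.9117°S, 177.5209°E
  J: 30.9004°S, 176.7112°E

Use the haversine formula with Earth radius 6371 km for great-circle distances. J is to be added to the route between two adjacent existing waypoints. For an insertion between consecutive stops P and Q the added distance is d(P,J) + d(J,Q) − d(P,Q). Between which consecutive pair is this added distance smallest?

Added distance for inserting J between each consecutive pair:
A–B: 530.0 km
B–C: 228.2 km
C–D: 151.7 km
Smallest added distance is 151.7 km, inserting between C and D.

between C and D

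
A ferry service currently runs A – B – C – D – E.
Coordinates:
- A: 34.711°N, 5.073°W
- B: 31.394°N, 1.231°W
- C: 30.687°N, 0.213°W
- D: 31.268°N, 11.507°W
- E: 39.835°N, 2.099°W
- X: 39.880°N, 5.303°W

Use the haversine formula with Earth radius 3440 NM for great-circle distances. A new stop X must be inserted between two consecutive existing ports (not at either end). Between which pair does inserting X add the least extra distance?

Added distance for inserting X between each consecutive pair:
A–B: 579.7 NM
B–C: 1084.7 NM
C–D: 622.1 NM
D–E: 57.7 NM
Smallest added distance is 57.7 NM, inserting between D and E.

between D and E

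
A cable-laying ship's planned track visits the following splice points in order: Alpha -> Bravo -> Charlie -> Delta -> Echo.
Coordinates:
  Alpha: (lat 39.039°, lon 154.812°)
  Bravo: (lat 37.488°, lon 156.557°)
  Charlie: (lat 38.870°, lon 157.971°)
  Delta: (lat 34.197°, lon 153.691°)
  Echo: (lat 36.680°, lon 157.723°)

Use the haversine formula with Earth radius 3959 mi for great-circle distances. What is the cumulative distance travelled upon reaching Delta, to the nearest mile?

666 mi

Leg distances:
Alpha→Bravo: 143.0 mi  (cumulative 143.0 mi)
Bravo→Charlie: 122.5 mi  (cumulative 265.5 mi)
Charlie→Delta: 400.8 mi  (cumulative 666.3 mi)
Cumulative distance at Delta ≈ 666 mi.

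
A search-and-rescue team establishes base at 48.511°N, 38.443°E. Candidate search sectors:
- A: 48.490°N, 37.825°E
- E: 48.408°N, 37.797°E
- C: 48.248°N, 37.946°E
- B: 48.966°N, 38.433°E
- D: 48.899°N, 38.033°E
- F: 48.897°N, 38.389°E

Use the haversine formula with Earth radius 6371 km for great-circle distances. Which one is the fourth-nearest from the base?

E

Distances from the base (48.511°N, 38.443°E):
F: 43.1 km
A: 45.6 km
C: 46.9 km
E: 49.0 km
B: 50.6 km
D: 52.6 km
The fourth-nearest is E at 49.0 km.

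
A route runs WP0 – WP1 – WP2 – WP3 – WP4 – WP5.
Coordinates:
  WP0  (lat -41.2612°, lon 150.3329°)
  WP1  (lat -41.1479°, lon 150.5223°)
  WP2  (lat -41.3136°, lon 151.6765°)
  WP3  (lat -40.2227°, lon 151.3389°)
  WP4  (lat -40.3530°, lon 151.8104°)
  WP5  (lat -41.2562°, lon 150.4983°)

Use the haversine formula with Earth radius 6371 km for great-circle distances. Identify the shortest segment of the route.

WP0–WP1

Leg distances:
WP0→WP1: 20.2 km
WP1→WP2: 98.3 km
WP2→WP3: 124.6 km
WP3→WP4: 42.5 km
WP4→WP5: 149.3 km
The shortest leg is WP0–WP1 at 20.2 km.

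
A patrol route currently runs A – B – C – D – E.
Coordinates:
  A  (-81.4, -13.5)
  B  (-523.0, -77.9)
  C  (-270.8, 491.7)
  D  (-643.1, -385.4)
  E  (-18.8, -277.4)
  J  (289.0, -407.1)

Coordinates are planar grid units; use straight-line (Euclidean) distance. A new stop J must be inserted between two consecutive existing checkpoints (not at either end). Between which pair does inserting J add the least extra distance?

between D and E

Added distance for inserting J between each consecutive pair:
A–B: 970.4
B–C: 1312.1
C–D: 1038.4
D–E: 632.8
Smallest added distance is 632.8, inserting between D and E.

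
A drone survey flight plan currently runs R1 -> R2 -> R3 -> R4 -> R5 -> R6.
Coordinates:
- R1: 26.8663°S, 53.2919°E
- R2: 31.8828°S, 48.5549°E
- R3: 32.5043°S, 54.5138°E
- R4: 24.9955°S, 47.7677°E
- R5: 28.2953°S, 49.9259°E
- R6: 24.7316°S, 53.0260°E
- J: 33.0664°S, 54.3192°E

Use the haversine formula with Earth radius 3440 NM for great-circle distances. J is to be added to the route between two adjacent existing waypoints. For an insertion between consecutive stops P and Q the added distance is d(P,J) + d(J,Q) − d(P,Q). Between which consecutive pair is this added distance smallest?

Added distance for inserting J between each consecutive pair:
R1–R2: 286.6 NM
R2–R3: 30.6 NM
R3–R4: 55.5 NM
R4–R5: 729.7 NM
R5–R6: 599.2 NM
Smallest added distance is 30.6 NM, inserting between R2 and R3.

between R2 and R3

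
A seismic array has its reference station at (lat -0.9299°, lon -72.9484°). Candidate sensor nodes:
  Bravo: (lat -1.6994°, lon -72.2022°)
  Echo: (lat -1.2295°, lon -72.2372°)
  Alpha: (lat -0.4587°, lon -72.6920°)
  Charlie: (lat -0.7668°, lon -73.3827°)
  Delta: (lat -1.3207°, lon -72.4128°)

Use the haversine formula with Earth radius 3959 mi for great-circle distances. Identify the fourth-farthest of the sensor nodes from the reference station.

Alpha

Distance to each, sorted:
Bravo: 74.1 mi
Echo: 53.3 mi
Delta: 45.8 mi
Alpha: 37.1 mi
Charlie: 32.1 mi
The fourth-farthest is Alpha at 37.1 mi.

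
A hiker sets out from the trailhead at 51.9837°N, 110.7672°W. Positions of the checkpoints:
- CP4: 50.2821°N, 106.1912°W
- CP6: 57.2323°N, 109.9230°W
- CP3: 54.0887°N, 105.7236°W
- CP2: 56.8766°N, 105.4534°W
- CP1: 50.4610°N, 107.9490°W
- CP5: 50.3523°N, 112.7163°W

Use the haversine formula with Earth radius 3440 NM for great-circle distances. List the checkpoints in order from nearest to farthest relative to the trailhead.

CP5, CP1, CP4, CP3, CP6, CP2

Distances from the trailhead:
CP5 50.3523°N, 112.7163°W: 122.4 NM
CP1 50.4610°N, 107.9490°W: 139.9 NM
CP4 50.2821°N, 106.1912°W: 200.3 NM
CP3 54.0887°N, 105.7236°W: 221.6 NM
CP6 57.2323°N, 109.9230°W: 316.5 NM
CP2 56.8766°N, 105.4534°W: 347.2 NM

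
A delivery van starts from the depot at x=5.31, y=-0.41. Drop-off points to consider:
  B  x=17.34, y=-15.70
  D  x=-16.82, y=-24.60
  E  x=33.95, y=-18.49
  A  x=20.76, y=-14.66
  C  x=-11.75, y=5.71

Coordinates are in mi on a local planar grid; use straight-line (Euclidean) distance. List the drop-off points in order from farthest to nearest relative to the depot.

Distance from the depot at x=5.31, y=-0.41 to each:
E x=33.95, y=-18.49: 33.9 mi
D x=-16.82, y=-24.60: 32.8 mi
A x=20.76, y=-14.66: 21.0 mi
B x=17.34, y=-15.70: 19.5 mi
C x=-11.75, y=5.71: 18.1 mi

E, D, A, B, C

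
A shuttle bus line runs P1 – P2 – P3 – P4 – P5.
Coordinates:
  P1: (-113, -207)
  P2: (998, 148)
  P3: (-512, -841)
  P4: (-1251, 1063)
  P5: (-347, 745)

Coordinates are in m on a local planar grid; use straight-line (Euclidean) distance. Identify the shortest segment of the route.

Leg distances:
P1→P2: 1166.3 m
P2→P3: 1805.1 m
P3→P4: 2042.4 m
P4→P5: 958.3 m
The shortest leg is P4–P5 at 958.3 m.

P4–P5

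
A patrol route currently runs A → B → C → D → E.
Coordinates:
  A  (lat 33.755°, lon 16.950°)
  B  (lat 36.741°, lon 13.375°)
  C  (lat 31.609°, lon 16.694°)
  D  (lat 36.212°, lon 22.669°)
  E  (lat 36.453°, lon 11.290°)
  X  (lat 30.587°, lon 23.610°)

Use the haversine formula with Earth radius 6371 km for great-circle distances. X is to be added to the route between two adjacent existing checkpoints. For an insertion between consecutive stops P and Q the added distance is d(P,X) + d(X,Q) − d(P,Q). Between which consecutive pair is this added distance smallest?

between C and D

Added distance for inserting X between each consecutive pair:
A–B: 1421.9 km
B–C: 1188.4 km
C–D: 547.6 km
D–E: 926.1 km
Smallest added distance is 547.6 km, inserting between C and D.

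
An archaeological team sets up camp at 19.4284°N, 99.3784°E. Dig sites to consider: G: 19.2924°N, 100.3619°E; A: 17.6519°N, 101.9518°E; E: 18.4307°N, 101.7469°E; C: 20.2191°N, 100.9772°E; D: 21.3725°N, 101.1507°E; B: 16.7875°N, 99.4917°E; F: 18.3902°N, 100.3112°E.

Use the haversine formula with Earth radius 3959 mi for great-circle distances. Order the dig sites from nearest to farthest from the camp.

Distances from the camp:
G 19.2924°N, 100.3619°E: 64.8 mi
F 18.3902°N, 100.3112°E: 94.1 mi
C 20.2191°N, 100.9772°E: 117.4 mi
E 18.4307°N, 101.7469°E: 169.5 mi
D 21.3725°N, 101.1507°E: 176.7 mi
B 16.7875°N, 99.4917°E: 182.6 mi
A 17.6519°N, 101.9518°E: 208.5 mi

G, F, C, E, D, B, A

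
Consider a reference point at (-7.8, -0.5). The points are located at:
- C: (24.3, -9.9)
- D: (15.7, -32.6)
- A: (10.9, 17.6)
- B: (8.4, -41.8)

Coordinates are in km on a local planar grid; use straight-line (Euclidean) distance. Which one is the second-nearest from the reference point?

C

Distances from the reference point ((-7.8, -0.5)):
A: 26.0 km
C: 33.4 km
D: 39.8 km
B: 44.4 km
The second-nearest is C at 33.4 km.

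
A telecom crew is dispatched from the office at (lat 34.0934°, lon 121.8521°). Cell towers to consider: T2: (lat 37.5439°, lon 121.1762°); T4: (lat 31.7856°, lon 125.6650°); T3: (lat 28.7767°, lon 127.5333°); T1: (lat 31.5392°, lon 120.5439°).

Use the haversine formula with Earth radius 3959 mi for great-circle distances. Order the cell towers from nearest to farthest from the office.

Computing each great-circle distance from (lat 34.0934°, lon 121.8521°):
T1 (lat 31.5392°, lon 120.5439°): 192.1 mi
T2 (lat 37.5439°, lon 121.1762°): 241.4 mi
T4 (lat 31.7856°, lon 125.6650°): 272.6 mi
T3 (lat 28.7767°, lon 127.5333°): 496.9 mi

T1, T2, T4, T3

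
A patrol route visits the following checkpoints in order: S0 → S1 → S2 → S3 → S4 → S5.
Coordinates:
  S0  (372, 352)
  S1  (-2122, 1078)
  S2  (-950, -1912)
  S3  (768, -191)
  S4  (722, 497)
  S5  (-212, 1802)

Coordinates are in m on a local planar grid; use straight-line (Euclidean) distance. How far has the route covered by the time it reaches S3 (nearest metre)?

8241 m

Leg distances:
S0→S1: 2597.5 m  (cumulative 2597.5 m)
S1→S2: 3211.5 m  (cumulative 5809.0 m)
S2→S3: 2431.7 m  (cumulative 8240.8 m)
Cumulative distance at S3 ≈ 8241 m.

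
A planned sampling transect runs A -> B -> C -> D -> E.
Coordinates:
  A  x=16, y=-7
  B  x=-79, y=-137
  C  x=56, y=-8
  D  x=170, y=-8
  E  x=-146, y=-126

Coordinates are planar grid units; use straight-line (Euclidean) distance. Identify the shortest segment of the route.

C–D

Leg distances:
A→B: 161.0
B→C: 186.7
C→D: 114.0
D→E: 337.3
The shortest leg is C–D at 114.0.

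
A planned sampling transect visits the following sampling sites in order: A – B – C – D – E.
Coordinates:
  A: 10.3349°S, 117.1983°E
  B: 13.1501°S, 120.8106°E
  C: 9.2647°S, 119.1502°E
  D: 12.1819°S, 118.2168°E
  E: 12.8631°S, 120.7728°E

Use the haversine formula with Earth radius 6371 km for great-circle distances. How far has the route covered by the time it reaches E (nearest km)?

1599 km

Leg distances:
A→B: 502.6 km  (cumulative 502.6 km)
B→C: 468.4 km  (cumulative 971.0 km)
C→D: 340.0 km  (cumulative 1311.1 km)
D→E: 287.6 km  (cumulative 1598.7 km)
Cumulative distance at E ≈ 1599 km.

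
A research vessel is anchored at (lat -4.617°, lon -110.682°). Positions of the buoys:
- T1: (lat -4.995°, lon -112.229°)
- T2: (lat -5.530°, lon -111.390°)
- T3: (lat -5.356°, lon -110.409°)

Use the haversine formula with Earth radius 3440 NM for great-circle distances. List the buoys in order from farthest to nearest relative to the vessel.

T1, T2, T3

Distances from the vessel:
T1 (lat -4.995°, lon -112.229°): 95.3 NM
T2 (lat -5.530°, lon -111.390°): 69.3 NM
T3 (lat -5.356°, lon -110.409°): 47.3 NM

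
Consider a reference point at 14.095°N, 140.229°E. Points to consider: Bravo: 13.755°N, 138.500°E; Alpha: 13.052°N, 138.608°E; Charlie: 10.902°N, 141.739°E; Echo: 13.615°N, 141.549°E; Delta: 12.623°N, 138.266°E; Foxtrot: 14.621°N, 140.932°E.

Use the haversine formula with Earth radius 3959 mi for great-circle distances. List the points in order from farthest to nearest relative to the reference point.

Charlie, Delta, Alpha, Bravo, Echo, Foxtrot

Distances from the reference point:
Charlie 10.902°N, 141.739°E: 243.0 mi
Delta 12.623°N, 138.266°E: 166.6 mi
Alpha 13.052°N, 138.608°E: 130.6 mi
Bravo 13.755°N, 138.500°E: 118.3 mi
Echo 13.615°N, 141.549°E: 94.6 mi
Foxtrot 14.621°N, 140.932°E: 59.5 mi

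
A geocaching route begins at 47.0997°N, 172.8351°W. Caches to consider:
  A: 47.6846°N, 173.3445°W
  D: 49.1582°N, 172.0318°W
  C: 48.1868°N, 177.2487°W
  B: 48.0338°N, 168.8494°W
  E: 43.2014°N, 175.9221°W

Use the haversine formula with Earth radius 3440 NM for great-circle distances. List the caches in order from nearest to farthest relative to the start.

A, D, B, C, E

Computing each great-circle distance from 47.0997°N, 172.8351°W:
A 47.6846°N, 173.3445°W: 40.8 NM
D 49.1582°N, 172.0318°W: 127.7 NM
B 48.0338°N, 168.8494°W: 170.9 NM
C 48.1868°N, 177.2487°W: 190.1 NM
E 43.2014°N, 175.9221°W: 268.0 NM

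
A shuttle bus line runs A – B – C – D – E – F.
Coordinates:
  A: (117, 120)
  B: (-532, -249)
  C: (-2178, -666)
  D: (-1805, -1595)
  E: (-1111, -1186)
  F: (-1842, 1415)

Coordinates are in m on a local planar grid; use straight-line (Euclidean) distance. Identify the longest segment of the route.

Leg distances:
A→B: 746.6 m
B→C: 1698.0 m
C→D: 1001.1 m
D→E: 805.6 m
E→F: 2701.8 m
The longest leg is E–F at 2701.8 m.

E–F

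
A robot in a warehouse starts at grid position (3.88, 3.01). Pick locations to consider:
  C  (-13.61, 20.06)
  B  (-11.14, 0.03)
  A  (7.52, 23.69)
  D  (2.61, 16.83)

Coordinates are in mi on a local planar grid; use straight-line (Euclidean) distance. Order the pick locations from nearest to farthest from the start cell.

Distance from the start cell at (3.88, 3.01) to each:
D (2.61, 16.83): 13.9 mi
B (-11.14, 0.03): 15.3 mi
A (7.52, 23.69): 21.0 mi
C (-13.61, 20.06): 24.4 mi

D, B, A, C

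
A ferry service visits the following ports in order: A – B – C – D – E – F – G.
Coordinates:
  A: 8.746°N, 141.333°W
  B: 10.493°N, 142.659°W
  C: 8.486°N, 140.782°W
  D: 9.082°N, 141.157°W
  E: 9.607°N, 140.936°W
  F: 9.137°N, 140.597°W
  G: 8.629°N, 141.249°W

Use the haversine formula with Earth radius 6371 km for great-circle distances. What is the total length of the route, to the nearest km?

843 km

Leg distances:
A→B: 242.6 km  (cumulative 242.6 km)
B→C: 303.6 km  (cumulative 546.2 km)
C→D: 78.0 km  (cumulative 624.3 km)
D→E: 63.2 km  (cumulative 687.5 km)
E→F: 64.1 km  (cumulative 751.6 km)
F→G: 91.2 km  (cumulative 842.9 km)
Total route length ≈ 843 km.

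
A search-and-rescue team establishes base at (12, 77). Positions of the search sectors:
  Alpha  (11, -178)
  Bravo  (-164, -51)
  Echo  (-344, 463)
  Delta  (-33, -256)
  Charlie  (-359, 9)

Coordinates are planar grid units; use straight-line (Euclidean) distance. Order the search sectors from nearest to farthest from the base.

Bravo, Alpha, Delta, Charlie, Echo

Distance from the base at (12, 77) to each:
Bravo (-164, -51): 217.6
Alpha (11, -178): 255.0
Delta (-33, -256): 336.0
Charlie (-359, 9): 377.2
Echo (-344, 463): 525.1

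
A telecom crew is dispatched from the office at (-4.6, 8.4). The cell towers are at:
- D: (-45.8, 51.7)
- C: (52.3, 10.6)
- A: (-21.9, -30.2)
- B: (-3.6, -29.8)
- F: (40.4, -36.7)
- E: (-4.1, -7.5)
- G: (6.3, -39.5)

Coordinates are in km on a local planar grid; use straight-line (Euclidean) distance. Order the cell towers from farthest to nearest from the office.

Computing each straight-line distance from (-4.6, 8.4):
F (40.4, -36.7): 63.7 km
D (-45.8, 51.7): 59.8 km
C (52.3, 10.6): 56.9 km
G (6.3, -39.5): 49.1 km
A (-21.9, -30.2): 42.3 km
B (-3.6, -29.8): 38.2 km
E (-4.1, -7.5): 15.9 km

F, D, C, G, A, B, E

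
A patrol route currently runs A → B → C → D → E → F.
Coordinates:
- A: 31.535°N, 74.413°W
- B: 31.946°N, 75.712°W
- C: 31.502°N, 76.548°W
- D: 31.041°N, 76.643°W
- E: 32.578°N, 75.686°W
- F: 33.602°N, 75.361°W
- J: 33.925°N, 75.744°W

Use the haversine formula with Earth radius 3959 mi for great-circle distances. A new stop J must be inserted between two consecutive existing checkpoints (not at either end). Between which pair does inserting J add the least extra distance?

between E and F

Added distance for inserting J between each consecutive pair:
A–B: 237.7 mi
B–C: 252.7 mi
C–D: 347.5 mi
D–E: 179.0 mi
E–F: 51.3 mi
Smallest added distance is 51.3 mi, inserting between E and F.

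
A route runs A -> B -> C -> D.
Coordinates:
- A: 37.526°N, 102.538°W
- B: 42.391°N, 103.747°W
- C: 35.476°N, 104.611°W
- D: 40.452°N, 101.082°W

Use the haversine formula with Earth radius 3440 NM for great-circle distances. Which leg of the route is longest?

B–C

Leg distances:
A→B: 297.3 NM
B→C: 417.1 NM
C→D: 342.2 NM
The longest leg is B–C at 417.1 NM.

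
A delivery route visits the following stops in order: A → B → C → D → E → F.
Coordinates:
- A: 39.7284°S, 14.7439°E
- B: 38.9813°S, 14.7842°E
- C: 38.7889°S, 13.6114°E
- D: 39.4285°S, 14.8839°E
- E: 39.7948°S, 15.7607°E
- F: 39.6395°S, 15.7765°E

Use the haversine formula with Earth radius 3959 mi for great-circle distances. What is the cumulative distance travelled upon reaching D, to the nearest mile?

197 mi

Leg distances:
A→B: 51.7 mi  (cumulative 51.7 mi)
B→C: 64.5 mi  (cumulative 116.1 mi)
C→D: 81.3 mi  (cumulative 197.4 mi)
Cumulative distance at D ≈ 197 mi.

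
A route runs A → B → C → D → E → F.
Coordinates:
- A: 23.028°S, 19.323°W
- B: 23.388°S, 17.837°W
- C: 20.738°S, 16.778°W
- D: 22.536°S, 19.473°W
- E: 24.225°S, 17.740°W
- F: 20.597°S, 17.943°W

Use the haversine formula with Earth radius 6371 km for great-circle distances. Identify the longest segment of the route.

Leg distances:
A→B: 157.1 km
B→C: 314.2 km
C→D: 342.9 km
D→E: 258.0 km
E→F: 404.0 km
The longest leg is E–F at 404.0 km.

E–F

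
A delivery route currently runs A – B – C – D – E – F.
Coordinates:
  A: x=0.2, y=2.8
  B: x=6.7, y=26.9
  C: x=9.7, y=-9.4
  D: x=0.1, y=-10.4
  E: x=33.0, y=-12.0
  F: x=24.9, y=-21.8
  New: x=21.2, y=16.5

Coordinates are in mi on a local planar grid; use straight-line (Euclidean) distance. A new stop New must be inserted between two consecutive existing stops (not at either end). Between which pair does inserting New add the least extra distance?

Added distance for inserting New between each consecutive pair:
A–B: 18.0 mi
B–C: 9.8 mi
C–D: 52.9 mi
D–E: 32.1 mi
E–F: 56.6 mi
Smallest added distance is 9.8 mi, inserting between B and C.

between B and C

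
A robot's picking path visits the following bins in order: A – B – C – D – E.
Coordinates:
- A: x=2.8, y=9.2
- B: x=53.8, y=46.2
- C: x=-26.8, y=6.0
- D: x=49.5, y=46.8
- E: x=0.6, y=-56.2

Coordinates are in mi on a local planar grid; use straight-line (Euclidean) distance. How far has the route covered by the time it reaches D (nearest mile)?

Leg distances:
A→B: 63.0 mi  (cumulative 63.0 mi)
B→C: 90.1 mi  (cumulative 153.1 mi)
C→D: 86.5 mi  (cumulative 239.6 mi)
Cumulative distance at D ≈ 240 mi.

240 mi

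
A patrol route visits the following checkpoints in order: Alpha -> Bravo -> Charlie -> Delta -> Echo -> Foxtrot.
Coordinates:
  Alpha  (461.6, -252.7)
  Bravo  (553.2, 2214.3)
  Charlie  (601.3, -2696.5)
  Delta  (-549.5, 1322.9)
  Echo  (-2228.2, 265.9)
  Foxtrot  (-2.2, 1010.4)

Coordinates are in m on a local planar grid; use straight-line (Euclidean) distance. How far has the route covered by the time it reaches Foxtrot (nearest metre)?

Leg distances:
Alpha→Bravo: 2468.7 m  (cumulative 2468.7 m)
Bravo→Charlie: 4911.0 m  (cumulative 7379.7 m)
Charlie→Delta: 4180.9 m  (cumulative 11560.6 m)
Delta→Echo: 1983.8 m  (cumulative 13544.4 m)
Echo→Foxtrot: 2347.2 m  (cumulative 15891.6 m)
Cumulative distance at Foxtrot ≈ 15892 m.

15892 m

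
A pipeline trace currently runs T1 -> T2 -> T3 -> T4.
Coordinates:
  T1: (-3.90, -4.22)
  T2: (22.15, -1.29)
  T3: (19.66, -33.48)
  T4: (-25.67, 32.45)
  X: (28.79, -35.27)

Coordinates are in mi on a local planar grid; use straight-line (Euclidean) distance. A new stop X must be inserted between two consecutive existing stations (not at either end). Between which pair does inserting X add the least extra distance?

Added distance for inserting X between each consecutive pair:
T1–T2: 53.5 mi
T2–T3: 11.6 mi
T3–T4: 16.2 mi
Smallest added distance is 11.6 mi, inserting between T2 and T3.

between T2 and T3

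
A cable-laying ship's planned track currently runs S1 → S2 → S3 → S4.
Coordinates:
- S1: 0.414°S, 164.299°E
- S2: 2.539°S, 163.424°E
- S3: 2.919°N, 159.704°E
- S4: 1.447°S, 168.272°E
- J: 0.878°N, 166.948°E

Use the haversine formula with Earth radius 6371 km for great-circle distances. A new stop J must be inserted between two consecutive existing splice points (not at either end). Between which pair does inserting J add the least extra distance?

between S3 and S4

Added distance for inserting J between each consecutive pair:
S1–S2: 617.9 km
S2–S3: 647.8 km
S3–S4: 64.9 km
Smallest added distance is 64.9 km, inserting between S3 and S4.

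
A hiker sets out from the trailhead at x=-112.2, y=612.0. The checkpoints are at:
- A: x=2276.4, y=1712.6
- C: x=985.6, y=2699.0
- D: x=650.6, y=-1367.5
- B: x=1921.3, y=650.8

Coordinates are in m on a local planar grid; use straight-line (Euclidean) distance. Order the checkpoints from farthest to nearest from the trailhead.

A, C, D, B

Computing each straight-line distance from x=-112.2, y=612.0:
A x=2276.4, y=1712.6: 2630.0 m
C x=985.6, y=2699.0: 2358.1 m
D x=650.6, y=-1367.5: 2121.4 m
B x=1921.3, y=650.8: 2033.9 m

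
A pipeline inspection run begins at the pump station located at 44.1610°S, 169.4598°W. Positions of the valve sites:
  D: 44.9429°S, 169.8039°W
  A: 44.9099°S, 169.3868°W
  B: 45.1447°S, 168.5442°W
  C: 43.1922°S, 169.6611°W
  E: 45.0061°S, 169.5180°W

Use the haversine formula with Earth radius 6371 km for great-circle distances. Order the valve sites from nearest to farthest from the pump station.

A, D, E, C, B

Distances from the pump station:
A 44.9099°S, 169.3868°W: 83.5 km
D 44.9429°S, 169.8039°W: 91.1 km
E 45.0061°S, 169.5180°W: 94.1 km
C 43.1922°S, 169.6611°W: 108.9 km
B 45.1447°S, 168.5442°W: 131.2 km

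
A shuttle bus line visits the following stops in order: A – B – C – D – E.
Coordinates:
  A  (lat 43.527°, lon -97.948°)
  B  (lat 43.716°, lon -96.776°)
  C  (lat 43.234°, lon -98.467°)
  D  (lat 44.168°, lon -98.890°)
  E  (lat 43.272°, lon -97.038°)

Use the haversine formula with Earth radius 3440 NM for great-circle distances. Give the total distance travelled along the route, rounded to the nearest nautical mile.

287 NM

Leg distances:
A→B: 52.2 NM  (cumulative 52.2 NM)
B→C: 79.2 NM  (cumulative 131.3 NM)
C→D: 59.0 NM  (cumulative 190.3 NM)
D→E: 96.7 NM  (cumulative 287.0 NM)
Total route length ≈ 287 NM.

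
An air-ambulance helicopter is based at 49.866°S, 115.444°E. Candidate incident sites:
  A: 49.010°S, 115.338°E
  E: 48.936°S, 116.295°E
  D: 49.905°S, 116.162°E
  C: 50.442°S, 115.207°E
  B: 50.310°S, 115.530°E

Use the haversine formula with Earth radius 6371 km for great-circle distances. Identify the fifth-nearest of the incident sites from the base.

Distances from the base (49.866°S, 115.444°E):
B: 49.8 km
D: 51.6 km
C: 66.2 km
A: 95.5 km
E: 120.4 km
The fifth-nearest is E at 120.4 km.

E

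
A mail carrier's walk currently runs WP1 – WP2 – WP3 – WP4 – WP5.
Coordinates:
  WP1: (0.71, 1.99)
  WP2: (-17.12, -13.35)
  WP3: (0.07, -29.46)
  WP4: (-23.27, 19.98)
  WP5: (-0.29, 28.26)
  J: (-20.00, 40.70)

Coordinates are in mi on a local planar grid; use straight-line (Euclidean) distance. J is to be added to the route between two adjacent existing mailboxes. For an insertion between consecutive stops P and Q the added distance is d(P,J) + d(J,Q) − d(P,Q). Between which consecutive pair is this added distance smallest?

Added distance for inserting J between each consecutive pair:
WP1–WP2: 74.5 mi
WP2–WP3: 103.5 mi
WP3–WP4: 39.3 mi
WP4–WP5: 19.9 mi
Smallest added distance is 19.9 mi, inserting between WP4 and WP5.

between WP4 and WP5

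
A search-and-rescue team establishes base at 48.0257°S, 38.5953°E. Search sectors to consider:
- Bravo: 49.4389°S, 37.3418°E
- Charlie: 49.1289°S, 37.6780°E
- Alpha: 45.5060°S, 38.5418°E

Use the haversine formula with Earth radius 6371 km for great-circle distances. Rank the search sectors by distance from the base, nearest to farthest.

Distances from the base:
Charlie 49.1289°S, 37.6780°E: 140.0 km
Bravo 49.4389°S, 37.3418°E: 182.1 km
Alpha 45.5060°S, 38.5418°E: 280.2 km

Charlie, Bravo, Alpha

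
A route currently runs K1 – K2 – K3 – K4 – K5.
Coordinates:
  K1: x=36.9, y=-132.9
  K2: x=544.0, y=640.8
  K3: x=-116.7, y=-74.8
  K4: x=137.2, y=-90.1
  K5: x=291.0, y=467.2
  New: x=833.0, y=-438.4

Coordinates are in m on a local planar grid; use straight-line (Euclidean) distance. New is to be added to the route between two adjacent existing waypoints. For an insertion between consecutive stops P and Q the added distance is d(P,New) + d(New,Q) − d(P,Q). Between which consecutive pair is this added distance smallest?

Added distance for inserting New between each consecutive pair:
K1–K2: 1044.9 m
K2–K3: 1160.2 m
K3–K4: 1540.7 m
K4–K5: 1255.4 m
Smallest added distance is 1044.9 m, inserting between K1 and K2.

between K1 and K2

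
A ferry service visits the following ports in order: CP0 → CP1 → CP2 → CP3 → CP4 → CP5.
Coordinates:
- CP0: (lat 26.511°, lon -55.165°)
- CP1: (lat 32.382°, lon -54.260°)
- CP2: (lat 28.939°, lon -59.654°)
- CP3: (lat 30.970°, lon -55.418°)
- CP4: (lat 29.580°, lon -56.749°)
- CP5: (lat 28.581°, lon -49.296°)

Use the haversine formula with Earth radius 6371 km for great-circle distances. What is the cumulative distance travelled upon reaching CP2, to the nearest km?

Leg distances:
CP0→CP1: 658.7 km  (cumulative 658.7 km)
CP1→CP2: 642.3 km  (cumulative 1301.0 km)
Cumulative distance at CP2 ≈ 1301 km.

1301 km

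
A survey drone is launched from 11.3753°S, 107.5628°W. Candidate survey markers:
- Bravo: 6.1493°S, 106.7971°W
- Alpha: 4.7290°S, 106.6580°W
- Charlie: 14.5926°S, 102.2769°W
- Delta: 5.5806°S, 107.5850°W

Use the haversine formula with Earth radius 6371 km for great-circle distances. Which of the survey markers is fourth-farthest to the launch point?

Bravo

Distances from the launch point (11.3753°S, 107.5628°W):
Alpha: 745.7 km
Charlie: 675.2 km
Delta: 644.3 km
Bravo: 587.2 km
The fourth-farthest is Bravo at 587.2 km.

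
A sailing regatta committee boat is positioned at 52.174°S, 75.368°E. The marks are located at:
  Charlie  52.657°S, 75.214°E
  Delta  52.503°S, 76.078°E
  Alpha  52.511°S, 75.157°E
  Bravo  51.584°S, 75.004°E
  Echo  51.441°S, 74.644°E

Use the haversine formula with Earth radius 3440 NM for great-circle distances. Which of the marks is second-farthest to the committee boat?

Bravo

Distance to each, sorted:
Echo: 51.6 NM
Bravo: 37.9 NM
Delta: 32.7 NM
Charlie: 29.5 NM
Alpha: 21.7 NM
The second-farthest is Bravo at 37.9 NM.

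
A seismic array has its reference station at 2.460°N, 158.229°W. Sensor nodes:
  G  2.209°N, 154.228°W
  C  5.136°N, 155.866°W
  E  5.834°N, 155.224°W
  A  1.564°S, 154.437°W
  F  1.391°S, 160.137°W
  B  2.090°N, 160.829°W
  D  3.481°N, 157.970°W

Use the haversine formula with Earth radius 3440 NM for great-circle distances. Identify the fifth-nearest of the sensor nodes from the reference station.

Distance to each, sorted:
D: 63.2 NM
B: 157.6 NM
C: 214.1 NM
G: 240.5 NM
F: 258.0 NM
E: 270.9 NM
A: 331.9 NM
The fifth-nearest is F at 258.0 NM.

F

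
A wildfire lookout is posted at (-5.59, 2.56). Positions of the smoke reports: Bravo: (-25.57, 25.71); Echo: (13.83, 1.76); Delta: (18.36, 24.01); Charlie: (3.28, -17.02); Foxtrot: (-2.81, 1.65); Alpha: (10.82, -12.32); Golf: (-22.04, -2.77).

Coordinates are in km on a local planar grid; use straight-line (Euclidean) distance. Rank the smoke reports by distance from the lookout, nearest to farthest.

Distance from the lookout at (-5.59, 2.56) to each:
Foxtrot (-2.81, 1.65): 2.9 km
Golf (-22.04, -2.77): 17.3 km
Echo (13.83, 1.76): 19.4 km
Charlie (3.28, -17.02): 21.5 km
Alpha (10.82, -12.32): 22.2 km
Bravo (-25.57, 25.71): 30.6 km
Delta (18.36, 24.01): 32.2 km

Foxtrot, Golf, Echo, Charlie, Alpha, Bravo, Delta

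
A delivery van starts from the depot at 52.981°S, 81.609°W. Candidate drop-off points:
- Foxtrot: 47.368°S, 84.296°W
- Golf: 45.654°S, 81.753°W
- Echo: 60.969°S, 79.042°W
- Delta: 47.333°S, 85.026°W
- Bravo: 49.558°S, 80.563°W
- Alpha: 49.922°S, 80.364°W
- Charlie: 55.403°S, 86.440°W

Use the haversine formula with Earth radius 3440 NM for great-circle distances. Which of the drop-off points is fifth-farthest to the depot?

Distances from the depot (52.981°S, 81.609°W):
Echo: 486.8 NM
Golf: 439.9 NM
Delta: 363.6 NM
Foxtrot: 352.4 NM
Charlie: 223.4 NM
Bravo: 209.2 NM
Alpha: 189.5 NM
The fifth-farthest is Charlie at 223.4 NM.

Charlie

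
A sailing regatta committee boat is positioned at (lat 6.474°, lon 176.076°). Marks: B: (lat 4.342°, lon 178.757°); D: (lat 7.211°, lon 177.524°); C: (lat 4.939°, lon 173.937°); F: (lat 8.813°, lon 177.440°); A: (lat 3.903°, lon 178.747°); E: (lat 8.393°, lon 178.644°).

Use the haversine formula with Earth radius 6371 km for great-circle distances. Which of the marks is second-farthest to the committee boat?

B

Distances from the committee boat ((lat 6.474°, lon 176.076°)):
A: 411.3 km
B: 379.8 km
E: 354.5 km
F: 300.4 km
C: 291.8 km
D: 179.6 km
The second-farthest is B at 379.8 km.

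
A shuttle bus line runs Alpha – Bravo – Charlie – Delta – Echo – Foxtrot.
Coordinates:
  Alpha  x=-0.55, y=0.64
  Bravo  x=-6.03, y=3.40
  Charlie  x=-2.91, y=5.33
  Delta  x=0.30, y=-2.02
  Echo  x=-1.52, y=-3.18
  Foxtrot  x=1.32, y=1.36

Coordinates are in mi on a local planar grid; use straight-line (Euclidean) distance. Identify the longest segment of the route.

Leg distances:
Alpha→Bravo: 6.1 mi
Bravo→Charlie: 3.7 mi
Charlie→Delta: 8.0 mi
Delta→Echo: 2.2 mi
Echo→Foxtrot: 5.4 mi
The longest leg is Charlie–Delta at 8.0 mi.

Charlie–Delta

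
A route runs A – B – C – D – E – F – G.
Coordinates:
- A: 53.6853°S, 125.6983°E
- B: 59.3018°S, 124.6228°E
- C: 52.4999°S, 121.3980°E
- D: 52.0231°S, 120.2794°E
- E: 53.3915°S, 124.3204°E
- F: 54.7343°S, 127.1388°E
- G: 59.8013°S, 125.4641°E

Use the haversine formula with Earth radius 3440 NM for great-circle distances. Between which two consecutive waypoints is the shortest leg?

C–D

Leg distances:
A→B: 339.1 NM
B→C: 422.4 NM
C→D: 50.1 NM
D→E: 168.4 NM
E→F: 127.9 NM
F→G: 309.0 NM
The shortest leg is C–D at 50.1 NM.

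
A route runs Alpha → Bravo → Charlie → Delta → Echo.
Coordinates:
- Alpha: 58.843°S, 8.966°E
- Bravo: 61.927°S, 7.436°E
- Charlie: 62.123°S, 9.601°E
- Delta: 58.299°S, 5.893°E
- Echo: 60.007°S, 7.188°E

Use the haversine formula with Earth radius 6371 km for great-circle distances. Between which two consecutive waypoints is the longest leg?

Charlie–Delta

Leg distances:
Alpha→Bravo: 353.1 km
Bravo→Charlie: 115.0 km
Charlie→Delta: 471.8 km
Delta→Echo: 203.8 km
The longest leg is Charlie–Delta at 471.8 km.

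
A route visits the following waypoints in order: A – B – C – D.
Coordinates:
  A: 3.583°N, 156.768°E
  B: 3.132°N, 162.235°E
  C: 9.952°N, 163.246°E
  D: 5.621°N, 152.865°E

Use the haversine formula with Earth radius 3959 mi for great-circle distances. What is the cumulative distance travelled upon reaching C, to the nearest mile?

Leg distances:
A→B: 378.4 mi  (cumulative 378.4 mi)
B→C: 476.3 mi  (cumulative 854.7 mi)
Cumulative distance at C ≈ 855 mi.

855 mi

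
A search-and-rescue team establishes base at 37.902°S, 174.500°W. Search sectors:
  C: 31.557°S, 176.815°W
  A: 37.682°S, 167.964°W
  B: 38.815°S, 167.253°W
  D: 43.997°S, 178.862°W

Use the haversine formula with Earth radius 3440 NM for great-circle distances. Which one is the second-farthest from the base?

Distances from the base (37.902°S, 174.500°W):
D: 415.8 NM
C: 397.7 NM
B: 345.5 NM
A: 310.3 NM
The second-farthest is C at 397.7 NM.

C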